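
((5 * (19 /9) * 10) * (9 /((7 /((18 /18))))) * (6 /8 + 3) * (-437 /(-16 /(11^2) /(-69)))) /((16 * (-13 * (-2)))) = -25995655125 /93184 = -278971.23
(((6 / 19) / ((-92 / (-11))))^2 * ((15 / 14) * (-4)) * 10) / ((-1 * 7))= 81675 / 9357481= 0.01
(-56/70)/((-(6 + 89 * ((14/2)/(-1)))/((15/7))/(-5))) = 60/4319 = 0.01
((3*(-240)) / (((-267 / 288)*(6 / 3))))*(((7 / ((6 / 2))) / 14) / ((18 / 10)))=3200 / 89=35.96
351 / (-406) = -351 / 406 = -0.86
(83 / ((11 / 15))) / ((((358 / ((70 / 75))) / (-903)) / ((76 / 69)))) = -13290956 / 45287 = -293.48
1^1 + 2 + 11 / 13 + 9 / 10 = 617 / 130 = 4.75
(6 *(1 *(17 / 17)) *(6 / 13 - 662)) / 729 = -17200 / 3159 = -5.44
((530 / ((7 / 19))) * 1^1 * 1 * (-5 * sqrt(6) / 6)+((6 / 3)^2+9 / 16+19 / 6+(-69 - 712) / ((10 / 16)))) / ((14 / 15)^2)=-4796.57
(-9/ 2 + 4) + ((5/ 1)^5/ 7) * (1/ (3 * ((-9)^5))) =-1246279/ 2480058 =-0.50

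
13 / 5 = 2.60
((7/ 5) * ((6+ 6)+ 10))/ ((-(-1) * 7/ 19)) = 83.60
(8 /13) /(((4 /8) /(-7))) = -112 /13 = -8.62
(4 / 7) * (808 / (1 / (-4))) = -12928 / 7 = -1846.86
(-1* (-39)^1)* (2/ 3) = 26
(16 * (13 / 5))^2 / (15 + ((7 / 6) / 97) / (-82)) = 2064731136 / 17896325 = 115.37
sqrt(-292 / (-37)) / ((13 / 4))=8 * sqrt(2701) / 481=0.86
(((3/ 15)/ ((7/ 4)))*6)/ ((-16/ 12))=-18/ 35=-0.51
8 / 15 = 0.53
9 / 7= 1.29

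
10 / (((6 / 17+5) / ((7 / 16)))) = 85 / 104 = 0.82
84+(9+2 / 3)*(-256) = -7172 / 3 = -2390.67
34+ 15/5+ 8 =45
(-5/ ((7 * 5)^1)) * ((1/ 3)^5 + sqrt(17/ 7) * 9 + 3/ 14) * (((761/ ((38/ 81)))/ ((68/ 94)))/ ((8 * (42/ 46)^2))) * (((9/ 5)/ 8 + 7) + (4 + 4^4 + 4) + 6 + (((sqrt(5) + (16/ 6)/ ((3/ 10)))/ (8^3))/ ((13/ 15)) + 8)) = -18920743 * (743 + 4374 * sqrt(119)) * (225 * sqrt(5) + 28478864)/ 133795957800960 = -195158.91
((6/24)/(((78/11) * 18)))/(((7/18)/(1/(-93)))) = -11/203112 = -0.00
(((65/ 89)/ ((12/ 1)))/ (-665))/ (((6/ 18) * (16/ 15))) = -195/ 757568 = -0.00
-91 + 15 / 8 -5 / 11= -7883 / 88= -89.58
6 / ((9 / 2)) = 4 / 3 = 1.33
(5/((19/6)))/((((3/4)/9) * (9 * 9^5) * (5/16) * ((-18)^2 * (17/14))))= 448/1544898987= 0.00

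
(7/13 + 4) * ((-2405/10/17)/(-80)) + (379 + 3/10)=1033879/2720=380.10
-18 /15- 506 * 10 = -25306 /5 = -5061.20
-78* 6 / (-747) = 52 / 83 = 0.63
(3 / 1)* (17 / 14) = 3.64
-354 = -354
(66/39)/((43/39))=66/43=1.53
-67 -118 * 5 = -657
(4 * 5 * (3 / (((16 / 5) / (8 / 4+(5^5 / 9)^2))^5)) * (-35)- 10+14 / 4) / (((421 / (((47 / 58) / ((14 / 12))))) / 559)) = -1276244768339637204195131139291866615842240201 / 8679618576752836608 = -147039268725227524316643500.00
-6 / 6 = -1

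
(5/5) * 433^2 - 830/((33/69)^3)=239449249/1331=179901.76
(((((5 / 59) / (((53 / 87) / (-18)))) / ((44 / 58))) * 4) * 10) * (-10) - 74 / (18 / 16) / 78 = 15930132488 / 12073347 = 1319.45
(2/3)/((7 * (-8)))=-1/84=-0.01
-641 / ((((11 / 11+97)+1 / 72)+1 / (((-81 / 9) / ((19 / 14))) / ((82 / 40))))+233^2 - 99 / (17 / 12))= -1144185 / 96955528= -0.01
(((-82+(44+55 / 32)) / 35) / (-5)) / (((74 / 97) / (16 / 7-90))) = -34573419 / 1450400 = -23.84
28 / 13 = 2.15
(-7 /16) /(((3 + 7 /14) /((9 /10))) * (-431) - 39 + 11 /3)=63 /246448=0.00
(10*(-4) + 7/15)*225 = -8895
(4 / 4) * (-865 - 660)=-1525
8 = 8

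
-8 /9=-0.89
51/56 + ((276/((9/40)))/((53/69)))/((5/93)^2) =552492.50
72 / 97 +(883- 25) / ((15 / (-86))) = -2385452 / 485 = -4918.46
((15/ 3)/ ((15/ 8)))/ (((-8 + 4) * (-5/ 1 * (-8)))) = -1/ 60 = -0.02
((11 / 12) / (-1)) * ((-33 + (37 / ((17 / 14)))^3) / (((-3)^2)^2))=-1527126733 / 4775436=-319.79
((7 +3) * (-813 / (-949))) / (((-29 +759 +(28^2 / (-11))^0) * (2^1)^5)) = 4065 / 11099504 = 0.00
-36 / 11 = -3.27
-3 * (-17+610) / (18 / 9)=-1779 / 2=-889.50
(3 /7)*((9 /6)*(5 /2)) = 45 /28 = 1.61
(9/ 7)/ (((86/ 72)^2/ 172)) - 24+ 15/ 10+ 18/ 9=80971/ 602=134.50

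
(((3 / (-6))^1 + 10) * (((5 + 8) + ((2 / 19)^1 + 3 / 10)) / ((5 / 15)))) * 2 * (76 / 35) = 290358 / 175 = 1659.19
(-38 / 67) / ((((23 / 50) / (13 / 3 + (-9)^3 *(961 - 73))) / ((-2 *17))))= -27137351.89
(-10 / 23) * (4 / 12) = -10 / 69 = -0.14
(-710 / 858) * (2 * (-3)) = 710 / 143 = 4.97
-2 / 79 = -0.03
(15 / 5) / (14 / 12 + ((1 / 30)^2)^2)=2430000 / 945001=2.57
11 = 11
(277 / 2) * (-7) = -1939 / 2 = -969.50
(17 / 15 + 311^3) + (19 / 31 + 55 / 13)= 30080236.98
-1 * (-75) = 75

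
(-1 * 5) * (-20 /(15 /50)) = 1000 /3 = 333.33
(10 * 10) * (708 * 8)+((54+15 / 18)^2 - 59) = 20496517 / 36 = 569347.69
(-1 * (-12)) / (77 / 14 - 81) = -24 / 151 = -0.16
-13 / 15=-0.87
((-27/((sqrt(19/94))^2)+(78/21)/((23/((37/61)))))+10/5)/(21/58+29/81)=-115261774956/631264417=-182.59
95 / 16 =5.94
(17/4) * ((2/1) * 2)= 17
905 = 905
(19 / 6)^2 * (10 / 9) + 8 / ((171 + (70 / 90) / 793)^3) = 410138157418761102151 / 36810178371860306706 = 11.14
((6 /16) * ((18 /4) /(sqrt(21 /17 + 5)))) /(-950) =-27 * sqrt(1802) /1611200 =-0.00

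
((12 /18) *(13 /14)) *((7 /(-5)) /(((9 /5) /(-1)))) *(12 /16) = 13 /36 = 0.36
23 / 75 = 0.31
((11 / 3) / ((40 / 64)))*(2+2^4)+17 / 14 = 7477 / 70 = 106.81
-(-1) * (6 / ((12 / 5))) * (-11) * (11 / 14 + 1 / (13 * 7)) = -7975 / 364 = -21.91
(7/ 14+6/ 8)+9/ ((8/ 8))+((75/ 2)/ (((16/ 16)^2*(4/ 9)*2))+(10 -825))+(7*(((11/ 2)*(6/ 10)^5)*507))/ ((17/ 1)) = -572286309/ 850000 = -673.28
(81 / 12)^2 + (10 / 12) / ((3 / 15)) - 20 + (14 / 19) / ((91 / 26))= 27305 / 912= 29.94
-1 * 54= -54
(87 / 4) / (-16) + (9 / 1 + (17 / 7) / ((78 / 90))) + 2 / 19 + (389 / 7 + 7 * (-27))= -13597463 / 110656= -122.88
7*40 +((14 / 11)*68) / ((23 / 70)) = 137480 / 253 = 543.40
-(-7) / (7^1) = 1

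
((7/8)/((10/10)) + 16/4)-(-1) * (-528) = -523.12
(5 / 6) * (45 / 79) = 75 / 158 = 0.47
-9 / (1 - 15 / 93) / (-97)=279 / 2522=0.11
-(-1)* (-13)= -13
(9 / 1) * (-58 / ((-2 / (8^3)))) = 133632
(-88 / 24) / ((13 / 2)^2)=-44 / 507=-0.09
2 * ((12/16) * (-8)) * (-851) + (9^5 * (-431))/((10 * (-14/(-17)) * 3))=-142787661/140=-1019911.86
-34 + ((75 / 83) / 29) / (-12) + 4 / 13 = -4217389 / 125164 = -33.69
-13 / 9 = -1.44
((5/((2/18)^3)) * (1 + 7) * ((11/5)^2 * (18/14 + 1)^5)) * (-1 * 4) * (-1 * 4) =11839211569152/84035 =140884293.08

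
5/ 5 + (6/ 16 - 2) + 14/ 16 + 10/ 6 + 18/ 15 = 187/ 60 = 3.12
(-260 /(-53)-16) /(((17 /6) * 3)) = -1.31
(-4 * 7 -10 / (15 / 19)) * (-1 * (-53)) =-6466 / 3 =-2155.33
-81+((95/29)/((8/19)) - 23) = -22323/232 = -96.22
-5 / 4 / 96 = -5 / 384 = -0.01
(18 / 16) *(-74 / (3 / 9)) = -999 / 4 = -249.75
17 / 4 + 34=153 / 4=38.25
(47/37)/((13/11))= 517/481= 1.07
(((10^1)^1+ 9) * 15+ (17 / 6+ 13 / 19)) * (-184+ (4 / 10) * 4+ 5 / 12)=-52505.38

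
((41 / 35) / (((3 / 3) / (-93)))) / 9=-1271 / 105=-12.10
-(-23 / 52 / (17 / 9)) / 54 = 23 / 5304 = 0.00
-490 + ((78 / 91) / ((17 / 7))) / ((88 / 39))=-366403 / 748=-489.84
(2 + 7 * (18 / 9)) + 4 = 20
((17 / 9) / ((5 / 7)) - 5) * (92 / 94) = -4876 / 2115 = -2.31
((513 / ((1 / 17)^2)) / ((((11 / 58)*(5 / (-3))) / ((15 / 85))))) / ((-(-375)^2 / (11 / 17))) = 29754 / 78125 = 0.38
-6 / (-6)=1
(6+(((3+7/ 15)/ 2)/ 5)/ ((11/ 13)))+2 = 6938/ 825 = 8.41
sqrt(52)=2 * sqrt(13)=7.21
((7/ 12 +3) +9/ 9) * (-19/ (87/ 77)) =-80465/ 1044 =-77.07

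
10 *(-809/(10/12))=-9708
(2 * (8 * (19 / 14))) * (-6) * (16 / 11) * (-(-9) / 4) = -32832 / 77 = -426.39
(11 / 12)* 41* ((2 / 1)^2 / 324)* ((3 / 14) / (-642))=-451 / 2912112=-0.00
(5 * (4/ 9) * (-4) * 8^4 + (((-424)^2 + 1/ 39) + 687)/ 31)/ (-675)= 110940866/ 2448225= 45.31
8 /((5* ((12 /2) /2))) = 8 /15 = 0.53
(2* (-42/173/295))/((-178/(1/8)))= 21/18168460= 0.00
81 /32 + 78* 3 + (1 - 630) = -12559 /32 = -392.47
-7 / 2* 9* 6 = -189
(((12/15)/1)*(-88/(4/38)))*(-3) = 10032/5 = 2006.40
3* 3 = 9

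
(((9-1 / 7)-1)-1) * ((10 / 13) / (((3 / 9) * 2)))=720 / 91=7.91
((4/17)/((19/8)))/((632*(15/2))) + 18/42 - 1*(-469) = 1257732986/2679285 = 469.43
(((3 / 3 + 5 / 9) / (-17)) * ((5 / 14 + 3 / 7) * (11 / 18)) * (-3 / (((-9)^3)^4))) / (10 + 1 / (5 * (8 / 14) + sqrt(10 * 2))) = 342430 / 7149508557206806629-5929 * sqrt(5) / 7149508557206806629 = 0.00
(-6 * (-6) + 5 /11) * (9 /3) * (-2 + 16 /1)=16842 /11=1531.09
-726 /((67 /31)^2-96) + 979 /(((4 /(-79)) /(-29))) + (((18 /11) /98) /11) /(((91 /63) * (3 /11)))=1379358997735085 /2459933476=560730.20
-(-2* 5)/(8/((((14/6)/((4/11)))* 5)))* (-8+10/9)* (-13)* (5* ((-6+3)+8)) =89788.77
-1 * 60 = -60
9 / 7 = 1.29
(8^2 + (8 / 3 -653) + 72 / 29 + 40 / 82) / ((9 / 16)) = -33293680 / 32103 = -1037.09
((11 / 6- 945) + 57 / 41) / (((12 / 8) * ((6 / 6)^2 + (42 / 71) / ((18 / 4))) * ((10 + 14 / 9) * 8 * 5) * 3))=-16449067 / 41104960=-0.40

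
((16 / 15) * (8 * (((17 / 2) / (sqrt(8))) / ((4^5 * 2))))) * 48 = 17 * sqrt(2) / 40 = 0.60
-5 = -5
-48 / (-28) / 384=1 / 224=0.00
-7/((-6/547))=3829/6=638.17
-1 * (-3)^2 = -9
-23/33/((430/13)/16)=-2392/7095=-0.34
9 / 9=1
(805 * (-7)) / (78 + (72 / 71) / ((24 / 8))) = -400085 / 5562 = -71.93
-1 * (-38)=38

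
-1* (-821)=821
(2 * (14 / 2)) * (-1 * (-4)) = 56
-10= -10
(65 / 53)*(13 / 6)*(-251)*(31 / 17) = -6574945 / 5406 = -1216.23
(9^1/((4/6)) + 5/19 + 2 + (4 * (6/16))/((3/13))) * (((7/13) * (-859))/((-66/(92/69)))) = 565222/2717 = 208.03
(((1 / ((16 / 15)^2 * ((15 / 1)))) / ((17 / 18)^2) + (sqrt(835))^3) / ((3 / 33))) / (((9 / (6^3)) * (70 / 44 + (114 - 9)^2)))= 88209 / 56085652 + 969936 * sqrt(835) / 48517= 577.69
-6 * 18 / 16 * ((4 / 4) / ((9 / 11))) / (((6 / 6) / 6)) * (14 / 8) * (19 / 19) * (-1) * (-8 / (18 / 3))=-231 / 2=-115.50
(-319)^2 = 101761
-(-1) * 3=3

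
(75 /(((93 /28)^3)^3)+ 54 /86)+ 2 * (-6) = -84815634686973515159 /7459225522834984533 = -11.37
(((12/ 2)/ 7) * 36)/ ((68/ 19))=1026/ 119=8.62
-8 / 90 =-4 / 45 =-0.09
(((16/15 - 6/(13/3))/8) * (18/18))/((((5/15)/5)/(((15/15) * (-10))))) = 155/26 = 5.96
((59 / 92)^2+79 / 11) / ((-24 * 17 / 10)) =-1178245 / 6331072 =-0.19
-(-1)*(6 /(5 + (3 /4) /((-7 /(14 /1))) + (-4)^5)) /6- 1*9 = -18371 /2041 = -9.00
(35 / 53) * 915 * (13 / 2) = 416325 / 106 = 3927.59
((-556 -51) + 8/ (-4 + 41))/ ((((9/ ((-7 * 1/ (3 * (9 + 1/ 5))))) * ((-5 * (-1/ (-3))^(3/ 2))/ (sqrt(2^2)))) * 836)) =-14287 * sqrt(3)/ 582084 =-0.04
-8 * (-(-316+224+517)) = 3400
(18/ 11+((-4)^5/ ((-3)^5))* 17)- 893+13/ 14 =-30641029/ 37422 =-818.80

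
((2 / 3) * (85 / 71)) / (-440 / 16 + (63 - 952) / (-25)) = 8500 / 85839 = 0.10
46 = 46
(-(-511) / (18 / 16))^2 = 16711744 / 81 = 206317.83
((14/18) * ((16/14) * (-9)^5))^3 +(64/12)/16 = -144603922678271.67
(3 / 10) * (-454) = -681 / 5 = -136.20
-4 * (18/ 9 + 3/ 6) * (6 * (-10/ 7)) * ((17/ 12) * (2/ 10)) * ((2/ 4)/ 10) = 1.21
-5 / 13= -0.38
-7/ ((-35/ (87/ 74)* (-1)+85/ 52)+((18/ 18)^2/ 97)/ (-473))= -207565644/ 931219793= -0.22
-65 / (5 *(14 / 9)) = -117 / 14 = -8.36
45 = 45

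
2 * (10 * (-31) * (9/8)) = -1395/2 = -697.50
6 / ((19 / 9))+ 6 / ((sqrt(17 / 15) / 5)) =31.02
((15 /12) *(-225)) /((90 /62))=-775 /4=-193.75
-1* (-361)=361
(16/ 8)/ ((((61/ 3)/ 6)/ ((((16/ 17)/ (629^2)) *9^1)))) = 5184/ 410279717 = 0.00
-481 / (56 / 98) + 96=-2983 / 4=-745.75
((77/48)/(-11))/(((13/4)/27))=-63/52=-1.21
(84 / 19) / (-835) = -84 / 15865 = -0.01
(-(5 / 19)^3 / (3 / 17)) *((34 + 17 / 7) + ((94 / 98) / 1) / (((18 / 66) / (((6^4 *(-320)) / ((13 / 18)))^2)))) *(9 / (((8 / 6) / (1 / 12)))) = -61221567845455914375 / 908790064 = -67366018039.40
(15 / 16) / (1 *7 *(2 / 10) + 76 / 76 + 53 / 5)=15 / 208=0.07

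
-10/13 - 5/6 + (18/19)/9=-1.50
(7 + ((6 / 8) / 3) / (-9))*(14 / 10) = 1757 / 180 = 9.76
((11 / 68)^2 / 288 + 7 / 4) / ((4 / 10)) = 11653085 / 2663424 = 4.38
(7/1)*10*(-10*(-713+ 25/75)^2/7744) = -199983175/4356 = -45909.82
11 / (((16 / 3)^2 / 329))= 32571 / 256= 127.23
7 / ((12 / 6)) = 7 / 2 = 3.50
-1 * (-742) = 742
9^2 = 81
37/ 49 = 0.76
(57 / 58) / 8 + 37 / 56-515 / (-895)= 790099 / 581392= 1.36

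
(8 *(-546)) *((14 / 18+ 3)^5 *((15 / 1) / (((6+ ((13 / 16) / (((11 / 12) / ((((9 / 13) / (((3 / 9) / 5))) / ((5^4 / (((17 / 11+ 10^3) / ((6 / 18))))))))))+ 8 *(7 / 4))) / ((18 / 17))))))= -2354303311360000 / 2833718499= -830817.64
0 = 0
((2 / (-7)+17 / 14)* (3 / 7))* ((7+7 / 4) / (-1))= -195 / 56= -3.48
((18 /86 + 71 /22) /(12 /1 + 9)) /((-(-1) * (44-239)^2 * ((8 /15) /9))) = 3251 /44764720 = 0.00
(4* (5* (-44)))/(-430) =2.05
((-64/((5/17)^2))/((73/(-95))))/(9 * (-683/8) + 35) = -2811392/2141455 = -1.31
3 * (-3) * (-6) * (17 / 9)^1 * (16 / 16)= 102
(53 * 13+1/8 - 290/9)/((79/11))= 91.47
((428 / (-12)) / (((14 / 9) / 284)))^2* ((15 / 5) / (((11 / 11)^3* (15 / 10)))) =4155437448 / 49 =84804845.88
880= 880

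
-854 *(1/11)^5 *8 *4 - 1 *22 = -3570450/161051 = -22.17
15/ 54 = 5/ 18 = 0.28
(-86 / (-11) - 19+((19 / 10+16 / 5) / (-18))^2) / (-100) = 439621 / 3960000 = 0.11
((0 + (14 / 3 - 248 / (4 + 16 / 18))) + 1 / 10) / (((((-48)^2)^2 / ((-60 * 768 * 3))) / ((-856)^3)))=-74320908724 / 99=-750716249.74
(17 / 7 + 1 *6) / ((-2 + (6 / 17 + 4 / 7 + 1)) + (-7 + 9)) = 4.38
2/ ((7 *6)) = 0.05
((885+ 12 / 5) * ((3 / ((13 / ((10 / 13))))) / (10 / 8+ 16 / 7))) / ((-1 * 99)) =-27608 / 61347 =-0.45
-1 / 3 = -0.33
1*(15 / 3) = 5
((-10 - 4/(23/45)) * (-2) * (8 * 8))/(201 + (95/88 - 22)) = 4618240/364481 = 12.67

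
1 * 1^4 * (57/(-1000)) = -57/1000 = -0.06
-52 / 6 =-26 / 3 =-8.67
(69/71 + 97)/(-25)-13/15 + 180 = 933017/5325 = 175.21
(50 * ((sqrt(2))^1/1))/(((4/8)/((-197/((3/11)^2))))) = -2383700 * sqrt(2)/9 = -374562.32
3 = 3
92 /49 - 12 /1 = -496 /49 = -10.12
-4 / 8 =-1 / 2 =-0.50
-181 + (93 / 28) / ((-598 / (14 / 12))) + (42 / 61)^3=-196196355243 / 1085877104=-180.68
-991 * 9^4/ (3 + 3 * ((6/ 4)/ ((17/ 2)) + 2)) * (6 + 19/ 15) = -49580721/ 10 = -4958072.10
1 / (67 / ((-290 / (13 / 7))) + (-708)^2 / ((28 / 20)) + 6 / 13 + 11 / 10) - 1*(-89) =420474117922 / 4724428143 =89.00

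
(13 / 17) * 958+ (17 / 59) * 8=737098 / 1003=734.89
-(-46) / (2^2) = 23 / 2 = 11.50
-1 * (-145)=145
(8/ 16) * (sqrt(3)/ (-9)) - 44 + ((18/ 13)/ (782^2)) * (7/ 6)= -349791707/ 7949812 - sqrt(3)/ 18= -44.10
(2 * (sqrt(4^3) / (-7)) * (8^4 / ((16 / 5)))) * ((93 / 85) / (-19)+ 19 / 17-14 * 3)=270819328 / 2261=119778.56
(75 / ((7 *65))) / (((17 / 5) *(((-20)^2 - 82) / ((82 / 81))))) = 1025 / 6641271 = 0.00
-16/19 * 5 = -80/19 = -4.21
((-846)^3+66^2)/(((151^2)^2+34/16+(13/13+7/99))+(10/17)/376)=-1.16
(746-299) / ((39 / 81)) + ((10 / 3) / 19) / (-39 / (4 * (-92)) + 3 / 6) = 153456899 / 165243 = 928.67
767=767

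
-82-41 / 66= -5453 / 66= -82.62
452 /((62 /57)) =12882 /31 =415.55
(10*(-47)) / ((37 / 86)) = -1092.43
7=7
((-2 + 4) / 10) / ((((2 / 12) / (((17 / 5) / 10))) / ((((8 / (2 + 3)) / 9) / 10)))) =0.01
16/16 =1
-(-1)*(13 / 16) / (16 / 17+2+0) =221 / 800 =0.28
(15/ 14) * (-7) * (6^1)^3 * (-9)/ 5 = 2916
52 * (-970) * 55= -2774200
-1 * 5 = -5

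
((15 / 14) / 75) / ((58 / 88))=0.02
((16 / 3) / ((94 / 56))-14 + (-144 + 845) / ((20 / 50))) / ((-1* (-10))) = 491153 / 2820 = 174.17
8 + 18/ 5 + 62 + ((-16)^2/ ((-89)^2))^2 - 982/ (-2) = 177121674023/ 313711205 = 564.60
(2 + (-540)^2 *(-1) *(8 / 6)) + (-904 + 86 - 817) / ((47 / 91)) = -18422291 / 47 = -391963.64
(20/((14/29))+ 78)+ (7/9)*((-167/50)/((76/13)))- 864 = -178356779/239400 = -745.02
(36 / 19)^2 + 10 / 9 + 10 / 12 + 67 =471329 / 6498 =72.53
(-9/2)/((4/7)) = -63/8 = -7.88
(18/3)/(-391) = -6/391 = -0.02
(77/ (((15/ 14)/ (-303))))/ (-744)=54439/ 1860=29.27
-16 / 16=-1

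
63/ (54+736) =63/ 790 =0.08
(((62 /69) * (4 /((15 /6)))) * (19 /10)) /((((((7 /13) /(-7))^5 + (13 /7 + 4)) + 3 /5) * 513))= 644564648 /781641984645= 0.00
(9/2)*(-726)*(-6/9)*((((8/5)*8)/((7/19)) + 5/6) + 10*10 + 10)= 11097273/35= 317064.94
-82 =-82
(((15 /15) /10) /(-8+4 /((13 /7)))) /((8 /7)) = -91 /6080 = -0.01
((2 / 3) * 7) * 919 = 12866 / 3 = 4288.67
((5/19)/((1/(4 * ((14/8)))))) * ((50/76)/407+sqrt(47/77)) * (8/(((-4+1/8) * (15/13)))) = -832 * sqrt(3619)/19437-72800/13664211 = -2.58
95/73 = 1.30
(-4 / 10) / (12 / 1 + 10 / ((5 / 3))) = -1 / 45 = -0.02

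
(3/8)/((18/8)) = 1/6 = 0.17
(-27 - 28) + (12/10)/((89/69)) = -24061/445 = -54.07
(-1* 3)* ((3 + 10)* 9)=-351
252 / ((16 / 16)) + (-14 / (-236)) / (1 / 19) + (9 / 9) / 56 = 836391 / 3304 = 253.14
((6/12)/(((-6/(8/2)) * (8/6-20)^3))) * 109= 981/175616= 0.01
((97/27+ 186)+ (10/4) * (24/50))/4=25757/540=47.70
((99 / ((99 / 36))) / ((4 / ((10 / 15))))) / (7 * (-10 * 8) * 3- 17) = -6 / 1697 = -0.00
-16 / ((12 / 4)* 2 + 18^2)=-8 / 165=-0.05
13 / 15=0.87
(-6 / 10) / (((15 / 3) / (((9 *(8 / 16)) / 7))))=-27 / 350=-0.08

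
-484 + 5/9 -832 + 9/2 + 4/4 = -23579/18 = -1309.94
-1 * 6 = -6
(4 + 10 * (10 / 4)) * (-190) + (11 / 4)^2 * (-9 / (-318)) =-9344597 / 1696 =-5509.79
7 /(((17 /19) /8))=1064 /17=62.59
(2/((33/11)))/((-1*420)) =-1/630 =-0.00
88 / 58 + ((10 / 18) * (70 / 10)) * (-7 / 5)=-1025 / 261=-3.93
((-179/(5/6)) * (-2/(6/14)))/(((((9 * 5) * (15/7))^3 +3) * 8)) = 429779/3075479040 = 0.00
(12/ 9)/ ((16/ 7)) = 7/ 12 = 0.58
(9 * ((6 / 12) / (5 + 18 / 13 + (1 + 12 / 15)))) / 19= 585 / 20216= 0.03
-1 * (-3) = 3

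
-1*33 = -33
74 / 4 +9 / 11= 425 / 22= 19.32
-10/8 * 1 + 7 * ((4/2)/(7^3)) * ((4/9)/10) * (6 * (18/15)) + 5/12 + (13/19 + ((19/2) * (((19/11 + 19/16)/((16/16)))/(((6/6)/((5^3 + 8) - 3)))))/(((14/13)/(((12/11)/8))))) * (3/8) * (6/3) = 738741944537/2162899200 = 341.55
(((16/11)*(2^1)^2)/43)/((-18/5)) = -160/4257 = -0.04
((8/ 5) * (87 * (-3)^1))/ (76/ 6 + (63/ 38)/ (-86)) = -20470752/ 619975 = -33.02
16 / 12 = 4 / 3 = 1.33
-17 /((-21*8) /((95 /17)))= 95 /168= 0.57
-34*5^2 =-850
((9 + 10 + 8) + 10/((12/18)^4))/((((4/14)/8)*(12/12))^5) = 1335954816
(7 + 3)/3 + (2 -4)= 1.33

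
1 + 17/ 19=36/ 19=1.89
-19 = -19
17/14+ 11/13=2.06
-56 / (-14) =4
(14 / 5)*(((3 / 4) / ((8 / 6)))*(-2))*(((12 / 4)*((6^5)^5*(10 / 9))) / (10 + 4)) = -21322716022447276032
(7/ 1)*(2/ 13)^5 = 224/ 371293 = 0.00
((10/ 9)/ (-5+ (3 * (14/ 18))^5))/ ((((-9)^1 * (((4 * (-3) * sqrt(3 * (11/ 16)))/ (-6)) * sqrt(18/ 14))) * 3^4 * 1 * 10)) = -sqrt(231)/ 20838708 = -0.00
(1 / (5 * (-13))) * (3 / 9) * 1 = -1 / 195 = -0.01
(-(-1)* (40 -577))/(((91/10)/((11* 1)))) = -59070/91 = -649.12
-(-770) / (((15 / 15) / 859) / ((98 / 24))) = 16205035 / 6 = 2700839.17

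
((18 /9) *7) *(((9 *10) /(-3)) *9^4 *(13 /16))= -8955765 /4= -2238941.25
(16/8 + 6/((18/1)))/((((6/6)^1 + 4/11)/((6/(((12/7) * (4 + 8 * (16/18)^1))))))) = 539/1000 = 0.54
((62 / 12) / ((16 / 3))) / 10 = 31 / 320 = 0.10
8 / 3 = 2.67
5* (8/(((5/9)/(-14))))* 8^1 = -8064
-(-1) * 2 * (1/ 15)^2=2/ 225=0.01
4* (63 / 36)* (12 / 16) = 21 / 4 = 5.25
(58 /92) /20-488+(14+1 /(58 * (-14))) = -88518583 /186760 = -473.97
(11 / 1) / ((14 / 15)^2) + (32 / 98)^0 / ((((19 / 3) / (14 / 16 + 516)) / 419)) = 254781105 / 7448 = 34207.99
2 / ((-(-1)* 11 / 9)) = 18 / 11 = 1.64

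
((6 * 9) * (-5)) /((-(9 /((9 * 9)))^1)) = 2430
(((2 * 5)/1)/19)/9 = 10/171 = 0.06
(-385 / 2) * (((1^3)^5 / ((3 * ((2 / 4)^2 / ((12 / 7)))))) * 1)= -440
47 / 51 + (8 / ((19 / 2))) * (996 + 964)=1600253 / 969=1651.45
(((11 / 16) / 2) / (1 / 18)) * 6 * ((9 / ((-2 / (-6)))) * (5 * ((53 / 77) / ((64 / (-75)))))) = -14488875 / 3584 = -4042.65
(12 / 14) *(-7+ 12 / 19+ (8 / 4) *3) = -6 / 19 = -0.32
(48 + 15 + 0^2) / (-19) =-63 / 19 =-3.32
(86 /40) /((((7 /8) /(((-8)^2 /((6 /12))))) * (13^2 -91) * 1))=5504 /1365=4.03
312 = 312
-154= -154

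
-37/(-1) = 37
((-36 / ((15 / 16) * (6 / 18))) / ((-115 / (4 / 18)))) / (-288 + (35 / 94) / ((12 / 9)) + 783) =48128 / 107079375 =0.00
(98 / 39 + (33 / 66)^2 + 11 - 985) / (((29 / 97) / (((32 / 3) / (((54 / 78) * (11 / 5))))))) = -587870440 / 25839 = -22751.28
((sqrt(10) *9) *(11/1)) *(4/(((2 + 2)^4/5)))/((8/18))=4455 *sqrt(10)/256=55.03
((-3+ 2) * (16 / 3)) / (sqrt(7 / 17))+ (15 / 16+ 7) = 127 / 16 - 16 * sqrt(119) / 21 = -0.37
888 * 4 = 3552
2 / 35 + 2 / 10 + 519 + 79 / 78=1420337 / 2730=520.27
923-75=848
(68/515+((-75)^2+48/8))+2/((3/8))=8708339/1545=5636.47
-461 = -461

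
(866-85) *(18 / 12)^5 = 189783 / 32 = 5930.72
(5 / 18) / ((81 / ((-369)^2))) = 8405 / 18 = 466.94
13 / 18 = 0.72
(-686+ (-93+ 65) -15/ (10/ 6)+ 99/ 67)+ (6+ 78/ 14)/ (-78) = -8800053/ 12194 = -721.67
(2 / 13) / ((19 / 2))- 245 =-60511 / 247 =-244.98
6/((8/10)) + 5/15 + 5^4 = 3797/6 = 632.83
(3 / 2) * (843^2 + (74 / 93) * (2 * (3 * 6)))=66093021 / 62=1066016.47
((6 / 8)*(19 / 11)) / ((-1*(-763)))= 57 / 33572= 0.00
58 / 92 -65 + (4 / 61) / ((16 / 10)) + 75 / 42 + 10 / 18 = -10957993 / 176778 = -61.99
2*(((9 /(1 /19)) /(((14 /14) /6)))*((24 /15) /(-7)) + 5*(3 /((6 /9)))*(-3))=-21141 /35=-604.03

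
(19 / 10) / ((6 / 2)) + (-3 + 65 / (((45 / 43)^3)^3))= 12351083568717293 / 302672257031250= 40.81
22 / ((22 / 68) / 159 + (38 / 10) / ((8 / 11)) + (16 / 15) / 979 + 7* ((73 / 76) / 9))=132735247920 / 36050895427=3.68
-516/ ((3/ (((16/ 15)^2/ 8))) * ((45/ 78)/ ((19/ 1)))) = -805.62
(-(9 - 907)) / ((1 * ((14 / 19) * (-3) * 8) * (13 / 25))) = -213275 / 2184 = -97.65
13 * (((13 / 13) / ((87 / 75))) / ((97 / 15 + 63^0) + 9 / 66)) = 8250 / 5597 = 1.47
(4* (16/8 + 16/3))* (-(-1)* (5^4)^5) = 2797444661458333.33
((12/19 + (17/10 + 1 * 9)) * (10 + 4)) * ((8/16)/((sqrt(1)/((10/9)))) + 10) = 15071/9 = 1674.56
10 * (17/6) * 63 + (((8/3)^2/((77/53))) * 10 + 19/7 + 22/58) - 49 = 1788.04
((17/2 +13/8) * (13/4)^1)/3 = 351/32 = 10.97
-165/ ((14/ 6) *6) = -165/ 14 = -11.79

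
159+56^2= 3295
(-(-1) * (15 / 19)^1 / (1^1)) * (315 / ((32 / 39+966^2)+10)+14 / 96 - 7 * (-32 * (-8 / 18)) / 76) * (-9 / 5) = 173819557275 / 105104445328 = 1.65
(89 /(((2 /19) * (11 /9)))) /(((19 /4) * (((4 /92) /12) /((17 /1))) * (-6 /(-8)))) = 10022112 /11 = 911101.09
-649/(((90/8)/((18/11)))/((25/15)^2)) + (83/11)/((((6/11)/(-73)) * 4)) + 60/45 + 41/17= -625385/1224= -510.94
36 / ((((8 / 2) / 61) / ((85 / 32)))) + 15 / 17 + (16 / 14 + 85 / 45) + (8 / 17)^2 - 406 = 1056.42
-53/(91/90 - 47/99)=-5830/59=-98.81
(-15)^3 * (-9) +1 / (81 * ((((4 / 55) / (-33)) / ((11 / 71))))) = 232908845 / 7668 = 30374.13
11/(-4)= -11/4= -2.75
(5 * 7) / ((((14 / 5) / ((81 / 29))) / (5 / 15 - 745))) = -753975 / 29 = -25999.14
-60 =-60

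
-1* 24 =-24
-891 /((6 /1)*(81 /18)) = -33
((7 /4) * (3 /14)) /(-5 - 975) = -3 /7840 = -0.00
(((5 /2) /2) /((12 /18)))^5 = 759375 /32768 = 23.17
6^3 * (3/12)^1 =54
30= 30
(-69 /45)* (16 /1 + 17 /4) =-621 /20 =-31.05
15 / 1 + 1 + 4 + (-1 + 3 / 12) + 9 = 28.25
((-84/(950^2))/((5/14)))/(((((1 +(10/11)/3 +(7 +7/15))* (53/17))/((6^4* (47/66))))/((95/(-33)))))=50739696/2003552375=0.03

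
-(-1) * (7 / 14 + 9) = 19 / 2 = 9.50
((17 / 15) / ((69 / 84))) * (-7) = -3332 / 345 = -9.66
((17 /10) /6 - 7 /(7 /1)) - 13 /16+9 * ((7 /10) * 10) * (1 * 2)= 124.47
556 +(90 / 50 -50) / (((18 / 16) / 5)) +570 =8206 / 9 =911.78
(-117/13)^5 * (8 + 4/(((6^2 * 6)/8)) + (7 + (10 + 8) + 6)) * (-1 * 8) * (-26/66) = -80137512/11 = -7285228.36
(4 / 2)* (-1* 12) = -24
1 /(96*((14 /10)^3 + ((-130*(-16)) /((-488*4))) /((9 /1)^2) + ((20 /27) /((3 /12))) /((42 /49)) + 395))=205875 /7929072416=0.00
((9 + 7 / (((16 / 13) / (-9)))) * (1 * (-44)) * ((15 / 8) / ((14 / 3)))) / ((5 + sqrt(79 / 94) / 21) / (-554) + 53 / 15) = 2313815625 * sqrt(7426) / 42140766566816 + 4458918458176875 / 21070383283408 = 211.62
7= 7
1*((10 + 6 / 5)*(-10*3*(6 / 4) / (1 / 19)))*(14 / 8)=-16758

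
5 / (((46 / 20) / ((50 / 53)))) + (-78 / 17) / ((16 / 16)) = -52582 / 20723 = -2.54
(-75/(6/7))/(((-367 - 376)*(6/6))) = 175/1486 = 0.12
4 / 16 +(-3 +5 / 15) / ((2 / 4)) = -61 / 12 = -5.08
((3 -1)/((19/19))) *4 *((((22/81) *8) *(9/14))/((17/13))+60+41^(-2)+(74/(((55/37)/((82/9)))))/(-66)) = 1416756406904/3267637065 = 433.57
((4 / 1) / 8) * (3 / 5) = 3 / 10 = 0.30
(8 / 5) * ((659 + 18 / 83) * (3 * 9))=2363688 / 83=28478.17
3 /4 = 0.75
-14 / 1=-14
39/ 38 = 1.03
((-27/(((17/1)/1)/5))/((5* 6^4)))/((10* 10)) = -1/81600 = -0.00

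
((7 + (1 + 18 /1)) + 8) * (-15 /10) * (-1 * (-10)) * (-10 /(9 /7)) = 11900 /3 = 3966.67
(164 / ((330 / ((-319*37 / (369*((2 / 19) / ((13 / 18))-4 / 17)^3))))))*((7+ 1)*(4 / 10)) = 79439654358727 / 1121288400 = 70846.76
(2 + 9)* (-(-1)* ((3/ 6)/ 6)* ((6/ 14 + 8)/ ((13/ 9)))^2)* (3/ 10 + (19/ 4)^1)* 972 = 25373952351/ 165620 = 153205.85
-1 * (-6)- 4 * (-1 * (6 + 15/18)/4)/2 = 113/12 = 9.42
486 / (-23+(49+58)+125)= 486 / 209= 2.33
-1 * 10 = -10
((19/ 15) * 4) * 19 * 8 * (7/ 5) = 80864/ 75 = 1078.19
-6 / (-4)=1.50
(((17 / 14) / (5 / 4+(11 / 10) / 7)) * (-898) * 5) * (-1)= 763300 / 197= 3874.62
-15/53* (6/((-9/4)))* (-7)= -280/53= -5.28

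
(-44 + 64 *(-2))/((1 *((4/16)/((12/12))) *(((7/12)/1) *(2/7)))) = -4128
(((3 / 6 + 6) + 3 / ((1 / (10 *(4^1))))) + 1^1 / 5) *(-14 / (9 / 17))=-150773 / 45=-3350.51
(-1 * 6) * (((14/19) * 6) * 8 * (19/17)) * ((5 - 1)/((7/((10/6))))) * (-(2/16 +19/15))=5344/17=314.35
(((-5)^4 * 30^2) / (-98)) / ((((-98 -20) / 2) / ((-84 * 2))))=-6750000 / 413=-16343.83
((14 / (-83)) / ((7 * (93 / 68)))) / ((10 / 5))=-68 / 7719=-0.01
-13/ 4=-3.25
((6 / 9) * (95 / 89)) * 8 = 1520 / 267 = 5.69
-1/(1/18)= -18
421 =421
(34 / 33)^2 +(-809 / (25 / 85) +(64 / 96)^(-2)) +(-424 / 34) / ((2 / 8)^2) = -1091088791 / 370260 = -2946.82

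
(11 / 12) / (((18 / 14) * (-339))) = -77 / 36612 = -0.00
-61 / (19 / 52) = -3172 / 19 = -166.95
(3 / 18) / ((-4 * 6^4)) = -1 / 31104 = -0.00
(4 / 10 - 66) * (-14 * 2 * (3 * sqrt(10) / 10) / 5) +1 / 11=1 / 11 +13776 * sqrt(10) / 125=348.60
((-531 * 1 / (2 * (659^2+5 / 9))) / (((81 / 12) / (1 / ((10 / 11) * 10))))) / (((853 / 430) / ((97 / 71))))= -0.00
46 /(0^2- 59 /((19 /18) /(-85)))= 437 /45135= 0.01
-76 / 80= -19 / 20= -0.95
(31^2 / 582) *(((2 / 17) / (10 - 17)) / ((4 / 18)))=-2883 / 23086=-0.12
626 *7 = 4382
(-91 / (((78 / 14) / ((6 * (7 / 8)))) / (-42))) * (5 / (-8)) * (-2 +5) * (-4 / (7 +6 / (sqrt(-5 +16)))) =8319465 / 2012 - 324135 * sqrt(11) / 1006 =3066.30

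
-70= -70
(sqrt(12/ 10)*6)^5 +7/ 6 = 7/ 6 +279936*sqrt(30)/ 125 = 12267.35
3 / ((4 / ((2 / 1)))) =3 / 2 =1.50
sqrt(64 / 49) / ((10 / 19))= 76 / 35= 2.17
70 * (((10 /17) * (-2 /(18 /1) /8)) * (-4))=350 /153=2.29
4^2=16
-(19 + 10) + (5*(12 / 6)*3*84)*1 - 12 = 2479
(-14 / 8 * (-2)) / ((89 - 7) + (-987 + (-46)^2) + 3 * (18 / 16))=28 / 9715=0.00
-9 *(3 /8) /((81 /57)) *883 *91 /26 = -117439 /16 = -7339.94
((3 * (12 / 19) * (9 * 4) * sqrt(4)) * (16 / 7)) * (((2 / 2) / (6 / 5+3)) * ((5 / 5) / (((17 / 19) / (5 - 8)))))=-207360 / 833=-248.93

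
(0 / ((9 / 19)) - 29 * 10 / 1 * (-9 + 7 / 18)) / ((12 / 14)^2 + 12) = 1101275 / 5616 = 196.10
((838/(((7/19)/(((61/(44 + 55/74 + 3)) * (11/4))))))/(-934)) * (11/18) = -2174125217/415777572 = -5.23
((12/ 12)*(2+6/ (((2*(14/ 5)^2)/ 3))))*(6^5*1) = 1199448/ 49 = 24478.53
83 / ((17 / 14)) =1162 / 17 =68.35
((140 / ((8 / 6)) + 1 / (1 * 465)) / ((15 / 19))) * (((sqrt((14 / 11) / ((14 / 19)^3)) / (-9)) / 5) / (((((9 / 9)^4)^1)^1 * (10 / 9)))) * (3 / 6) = -8813093 * sqrt(209) / 53707500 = -2.37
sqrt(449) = 21.19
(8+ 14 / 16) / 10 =71 / 80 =0.89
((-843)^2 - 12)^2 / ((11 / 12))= 6060059349228 / 11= 550914486293.45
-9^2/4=-81/4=-20.25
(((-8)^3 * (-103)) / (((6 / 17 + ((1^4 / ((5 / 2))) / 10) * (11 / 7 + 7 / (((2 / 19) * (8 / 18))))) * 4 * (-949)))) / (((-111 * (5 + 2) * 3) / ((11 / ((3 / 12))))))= 179302400 / 4376519433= 0.04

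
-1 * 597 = -597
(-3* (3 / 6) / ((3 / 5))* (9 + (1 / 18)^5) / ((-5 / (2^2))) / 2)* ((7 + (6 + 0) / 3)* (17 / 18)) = 76.50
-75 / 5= -15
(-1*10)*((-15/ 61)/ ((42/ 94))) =2350/ 427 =5.50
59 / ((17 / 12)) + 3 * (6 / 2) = 861 / 17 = 50.65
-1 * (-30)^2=-900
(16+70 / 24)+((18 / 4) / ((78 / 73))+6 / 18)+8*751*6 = 468929 / 13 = 36071.46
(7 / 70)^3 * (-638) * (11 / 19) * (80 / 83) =-14036 / 39425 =-0.36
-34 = -34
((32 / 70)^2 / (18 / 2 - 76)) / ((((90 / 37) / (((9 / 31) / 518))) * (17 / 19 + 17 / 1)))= -304 / 7569366875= -0.00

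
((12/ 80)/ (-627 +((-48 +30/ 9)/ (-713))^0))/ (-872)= 3/ 10917440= 0.00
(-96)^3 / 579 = -294912 / 193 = -1528.04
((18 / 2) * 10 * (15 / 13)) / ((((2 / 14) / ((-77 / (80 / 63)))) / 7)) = -32089365 / 104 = -308551.59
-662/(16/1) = -331/8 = -41.38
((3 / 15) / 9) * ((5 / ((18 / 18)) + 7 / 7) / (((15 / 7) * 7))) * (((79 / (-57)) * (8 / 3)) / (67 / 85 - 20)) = 21488 / 12565935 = 0.00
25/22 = 1.14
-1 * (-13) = 13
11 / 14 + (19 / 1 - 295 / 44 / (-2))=14253 / 616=23.14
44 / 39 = 1.13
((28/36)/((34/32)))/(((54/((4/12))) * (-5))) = -56/61965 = -0.00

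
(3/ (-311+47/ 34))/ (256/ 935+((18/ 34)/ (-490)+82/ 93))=-26339460/ 3138206203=-0.01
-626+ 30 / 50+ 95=-2652 / 5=-530.40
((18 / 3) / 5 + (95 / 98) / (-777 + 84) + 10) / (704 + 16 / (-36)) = 0.02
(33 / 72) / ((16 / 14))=77 / 192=0.40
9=9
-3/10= -0.30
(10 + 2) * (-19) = -228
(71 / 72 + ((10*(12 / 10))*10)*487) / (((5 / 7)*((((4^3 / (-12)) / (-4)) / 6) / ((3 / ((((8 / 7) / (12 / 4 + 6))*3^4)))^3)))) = 10102810151 / 1105920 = 9135.21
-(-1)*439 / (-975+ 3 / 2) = -878 / 1947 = -0.45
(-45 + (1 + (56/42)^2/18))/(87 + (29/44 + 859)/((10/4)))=-78232/767799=-0.10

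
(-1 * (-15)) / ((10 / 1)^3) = 0.02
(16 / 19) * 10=160 / 19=8.42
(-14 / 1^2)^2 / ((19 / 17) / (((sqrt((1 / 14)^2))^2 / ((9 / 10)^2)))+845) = 20825 / 108634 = 0.19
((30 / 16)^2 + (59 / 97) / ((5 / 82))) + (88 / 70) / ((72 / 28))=3905389 / 279360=13.98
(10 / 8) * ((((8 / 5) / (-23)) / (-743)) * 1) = 2 / 17089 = 0.00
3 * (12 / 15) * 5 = 12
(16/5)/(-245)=-16/1225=-0.01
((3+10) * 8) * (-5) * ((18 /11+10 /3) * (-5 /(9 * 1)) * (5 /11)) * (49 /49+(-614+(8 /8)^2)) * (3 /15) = -28995200 /363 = -79876.58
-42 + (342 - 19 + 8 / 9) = 2537 / 9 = 281.89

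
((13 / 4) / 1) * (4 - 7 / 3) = 65 / 12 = 5.42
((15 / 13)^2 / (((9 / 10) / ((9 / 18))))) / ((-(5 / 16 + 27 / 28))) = -14000 / 24167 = -0.58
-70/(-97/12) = 840/97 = 8.66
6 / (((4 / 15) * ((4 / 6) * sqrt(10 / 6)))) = 27 * sqrt(15) / 4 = 26.14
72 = 72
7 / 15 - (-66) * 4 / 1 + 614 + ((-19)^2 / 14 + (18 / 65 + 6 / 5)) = 2472641 / 2730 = 905.73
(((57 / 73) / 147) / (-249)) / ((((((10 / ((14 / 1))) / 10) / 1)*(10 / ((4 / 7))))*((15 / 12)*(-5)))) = 304 / 111334125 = 0.00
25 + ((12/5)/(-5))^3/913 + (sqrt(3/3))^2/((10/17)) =761780919/28531250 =26.70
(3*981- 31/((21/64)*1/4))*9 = 161601/7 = 23085.86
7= 7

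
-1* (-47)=47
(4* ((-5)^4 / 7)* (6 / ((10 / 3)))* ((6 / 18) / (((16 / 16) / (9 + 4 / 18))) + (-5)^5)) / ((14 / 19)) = -400387000 / 147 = -2723721.09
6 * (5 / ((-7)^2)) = 30 / 49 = 0.61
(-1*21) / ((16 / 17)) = -22.31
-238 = -238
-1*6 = -6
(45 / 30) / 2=3 / 4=0.75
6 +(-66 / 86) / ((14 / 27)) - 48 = -43.48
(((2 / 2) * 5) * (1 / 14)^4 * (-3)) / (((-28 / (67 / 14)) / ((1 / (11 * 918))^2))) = 335 / 511855869482496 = 0.00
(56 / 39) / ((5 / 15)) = 56 / 13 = 4.31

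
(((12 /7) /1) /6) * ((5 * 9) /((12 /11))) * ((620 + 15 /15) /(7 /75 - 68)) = -698625 /6482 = -107.78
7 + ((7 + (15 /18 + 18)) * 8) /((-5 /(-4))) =517 /3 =172.33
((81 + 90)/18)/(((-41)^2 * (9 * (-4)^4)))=0.00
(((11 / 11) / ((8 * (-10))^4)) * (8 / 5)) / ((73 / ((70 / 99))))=7 / 18501120000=0.00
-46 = -46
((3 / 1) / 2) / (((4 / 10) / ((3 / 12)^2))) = 15 / 64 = 0.23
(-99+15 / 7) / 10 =-339 / 35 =-9.69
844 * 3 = 2532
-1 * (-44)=44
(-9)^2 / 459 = 3 / 17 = 0.18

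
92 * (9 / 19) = 828 / 19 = 43.58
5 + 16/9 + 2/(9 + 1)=314/45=6.98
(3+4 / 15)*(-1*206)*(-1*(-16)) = -10766.93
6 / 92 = 0.07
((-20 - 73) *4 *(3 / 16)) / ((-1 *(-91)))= -279 / 364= -0.77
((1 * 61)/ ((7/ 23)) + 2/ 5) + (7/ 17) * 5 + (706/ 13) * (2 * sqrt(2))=1412 * sqrt(2)/ 13 + 120718/ 595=356.49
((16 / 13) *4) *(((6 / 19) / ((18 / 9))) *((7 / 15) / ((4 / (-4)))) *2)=-896 / 1235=-0.73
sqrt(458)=21.40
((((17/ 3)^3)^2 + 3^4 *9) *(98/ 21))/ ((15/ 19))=1312391332/ 6561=200029.16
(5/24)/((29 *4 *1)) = 5/2784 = 0.00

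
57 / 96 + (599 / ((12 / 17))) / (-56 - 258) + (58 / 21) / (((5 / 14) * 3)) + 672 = 152031799 / 226080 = 672.47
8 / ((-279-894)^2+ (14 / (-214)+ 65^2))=856 / 147676471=0.00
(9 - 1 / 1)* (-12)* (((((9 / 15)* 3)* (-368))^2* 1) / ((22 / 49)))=-25799897088 / 275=-93817807.59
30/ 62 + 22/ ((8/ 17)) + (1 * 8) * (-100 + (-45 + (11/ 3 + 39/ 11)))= -4317343/ 4092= -1055.07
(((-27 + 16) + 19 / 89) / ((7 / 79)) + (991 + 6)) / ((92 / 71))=38715661 / 57316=675.48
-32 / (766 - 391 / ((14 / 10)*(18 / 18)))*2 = -0.13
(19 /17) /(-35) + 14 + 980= 591411 /595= 993.97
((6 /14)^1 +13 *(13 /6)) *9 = 3603 /14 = 257.36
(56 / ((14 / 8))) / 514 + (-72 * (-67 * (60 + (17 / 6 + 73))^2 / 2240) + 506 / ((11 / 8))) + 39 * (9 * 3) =2369265767 / 57568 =41155.95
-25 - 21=-46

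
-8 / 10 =-4 / 5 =-0.80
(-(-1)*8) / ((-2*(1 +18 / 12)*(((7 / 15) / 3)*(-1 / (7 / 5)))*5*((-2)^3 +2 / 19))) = -228 / 625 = -0.36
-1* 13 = -13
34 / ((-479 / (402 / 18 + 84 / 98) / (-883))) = 14620714 / 10059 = 1453.50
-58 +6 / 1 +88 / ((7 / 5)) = 76 / 7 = 10.86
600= 600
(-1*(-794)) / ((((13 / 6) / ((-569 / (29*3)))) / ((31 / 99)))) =-28010732 / 37323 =-750.50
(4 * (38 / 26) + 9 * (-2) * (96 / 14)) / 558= -5350 / 25389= -0.21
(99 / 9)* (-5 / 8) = -55 / 8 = -6.88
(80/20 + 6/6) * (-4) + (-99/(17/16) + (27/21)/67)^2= 550395789469/63568729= 8658.28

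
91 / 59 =1.54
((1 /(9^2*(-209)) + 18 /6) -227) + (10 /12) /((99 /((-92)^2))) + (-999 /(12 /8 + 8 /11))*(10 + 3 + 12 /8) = -5521663522 /829521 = -6656.45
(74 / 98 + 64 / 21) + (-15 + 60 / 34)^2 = 7603426 / 42483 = 178.98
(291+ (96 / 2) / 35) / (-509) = -10233 / 17815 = -0.57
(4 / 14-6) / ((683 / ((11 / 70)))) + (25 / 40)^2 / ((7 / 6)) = 357167 / 1070944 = 0.33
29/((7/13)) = 377/7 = 53.86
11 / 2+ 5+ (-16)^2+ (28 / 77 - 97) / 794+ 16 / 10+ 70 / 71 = 416971176 / 1550285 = 268.96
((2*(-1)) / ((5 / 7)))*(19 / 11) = -266 / 55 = -4.84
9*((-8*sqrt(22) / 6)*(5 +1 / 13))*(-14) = 11088*sqrt(22) / 13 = 4000.56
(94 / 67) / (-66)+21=46384 / 2211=20.98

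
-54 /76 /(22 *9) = -3 /836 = -0.00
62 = 62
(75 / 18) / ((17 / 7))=175 / 102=1.72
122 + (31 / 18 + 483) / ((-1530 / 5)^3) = 62921136011 / 515747088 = 122.00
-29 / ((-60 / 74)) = 1073 / 30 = 35.77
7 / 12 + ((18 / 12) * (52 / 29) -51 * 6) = -302.73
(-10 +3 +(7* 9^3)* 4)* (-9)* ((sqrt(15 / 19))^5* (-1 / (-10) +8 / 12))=-63357525* sqrt(285) / 13718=-77970.41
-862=-862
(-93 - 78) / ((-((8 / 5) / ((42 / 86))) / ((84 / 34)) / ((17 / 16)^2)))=145.57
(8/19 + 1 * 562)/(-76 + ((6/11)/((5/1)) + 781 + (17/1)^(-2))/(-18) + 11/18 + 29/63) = -21401600220/4502528477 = -4.75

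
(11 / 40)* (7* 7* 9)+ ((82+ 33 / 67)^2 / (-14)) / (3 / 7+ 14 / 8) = -1115473841 / 10953160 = -101.84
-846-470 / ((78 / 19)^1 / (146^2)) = -95208934 / 39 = -2441254.72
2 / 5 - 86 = -428 / 5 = -85.60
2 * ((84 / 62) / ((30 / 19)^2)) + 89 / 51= 111934 / 39525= 2.83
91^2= 8281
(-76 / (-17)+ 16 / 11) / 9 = 1108 / 1683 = 0.66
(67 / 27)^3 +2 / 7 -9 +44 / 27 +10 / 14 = 175375 / 19683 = 8.91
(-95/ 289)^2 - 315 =-26300090/ 83521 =-314.89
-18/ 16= -1.12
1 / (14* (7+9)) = 1 / 224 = 0.00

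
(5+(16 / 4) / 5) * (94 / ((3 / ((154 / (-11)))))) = -38164 / 15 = -2544.27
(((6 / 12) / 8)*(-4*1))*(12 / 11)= -3 / 11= -0.27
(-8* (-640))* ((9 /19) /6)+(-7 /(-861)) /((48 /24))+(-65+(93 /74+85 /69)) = 341.70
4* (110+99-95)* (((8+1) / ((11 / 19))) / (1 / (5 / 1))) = 389880 / 11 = 35443.64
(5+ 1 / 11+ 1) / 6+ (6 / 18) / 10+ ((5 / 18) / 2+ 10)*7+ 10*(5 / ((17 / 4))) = 2820217 / 33660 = 83.79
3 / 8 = 0.38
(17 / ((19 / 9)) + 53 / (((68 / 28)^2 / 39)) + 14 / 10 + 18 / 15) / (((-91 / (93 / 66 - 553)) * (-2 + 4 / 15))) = -360932020965 / 285817532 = -1262.81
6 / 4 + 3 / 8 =15 / 8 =1.88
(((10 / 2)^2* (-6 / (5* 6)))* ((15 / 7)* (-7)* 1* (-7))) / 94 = -525 / 94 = -5.59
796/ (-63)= -796/ 63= -12.63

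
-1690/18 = -845/9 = -93.89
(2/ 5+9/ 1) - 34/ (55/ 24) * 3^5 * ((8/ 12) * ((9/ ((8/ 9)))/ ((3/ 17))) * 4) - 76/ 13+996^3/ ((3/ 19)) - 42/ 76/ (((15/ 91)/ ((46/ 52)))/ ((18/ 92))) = 136004006728749/ 21736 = 6257085329.81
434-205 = 229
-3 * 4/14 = -6/7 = -0.86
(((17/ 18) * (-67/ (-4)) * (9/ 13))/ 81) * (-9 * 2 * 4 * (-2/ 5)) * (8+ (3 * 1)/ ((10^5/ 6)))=455610251/ 14625000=31.15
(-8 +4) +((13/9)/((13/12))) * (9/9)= -8/3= -2.67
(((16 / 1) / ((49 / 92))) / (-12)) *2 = -736 / 147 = -5.01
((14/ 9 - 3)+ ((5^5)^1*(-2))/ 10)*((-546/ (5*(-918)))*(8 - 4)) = -2052232/ 6885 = -298.07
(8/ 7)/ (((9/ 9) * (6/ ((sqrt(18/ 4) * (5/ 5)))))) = 2 * sqrt(2)/ 7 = 0.40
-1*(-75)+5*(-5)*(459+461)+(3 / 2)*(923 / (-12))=-184323 / 8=-23040.38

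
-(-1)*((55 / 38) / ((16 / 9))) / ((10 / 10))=495 / 608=0.81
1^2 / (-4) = -1 / 4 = -0.25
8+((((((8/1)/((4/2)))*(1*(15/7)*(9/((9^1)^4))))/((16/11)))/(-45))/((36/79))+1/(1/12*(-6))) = 13226107/2204496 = 6.00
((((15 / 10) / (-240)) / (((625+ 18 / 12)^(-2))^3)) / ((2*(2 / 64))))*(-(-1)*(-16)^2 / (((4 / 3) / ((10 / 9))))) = -3869959552681510729 / 3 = -1289986517560503576.33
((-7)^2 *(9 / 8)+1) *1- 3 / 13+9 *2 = 7685 / 104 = 73.89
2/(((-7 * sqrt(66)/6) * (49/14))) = -4 * sqrt(66)/539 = -0.06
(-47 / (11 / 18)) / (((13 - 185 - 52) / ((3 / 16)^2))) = 0.01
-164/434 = -82/217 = -0.38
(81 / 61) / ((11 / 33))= 243 / 61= 3.98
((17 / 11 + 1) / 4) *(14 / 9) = 98 / 99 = 0.99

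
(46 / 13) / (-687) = -46 / 8931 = -0.01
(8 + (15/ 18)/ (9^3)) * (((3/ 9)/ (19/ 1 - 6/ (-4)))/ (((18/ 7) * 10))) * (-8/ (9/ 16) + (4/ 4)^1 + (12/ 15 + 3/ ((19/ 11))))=-559532036/ 10349813475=-0.05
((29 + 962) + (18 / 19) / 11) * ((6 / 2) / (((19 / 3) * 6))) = 621411 / 7942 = 78.24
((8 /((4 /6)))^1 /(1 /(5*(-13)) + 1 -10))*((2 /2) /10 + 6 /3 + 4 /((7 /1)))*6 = -43758 /2051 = -21.33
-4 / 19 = -0.21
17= 17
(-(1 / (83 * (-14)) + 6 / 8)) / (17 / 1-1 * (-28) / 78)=-67899 / 1573348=-0.04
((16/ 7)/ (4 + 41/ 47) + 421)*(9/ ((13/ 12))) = 72966420/ 20839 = 3501.44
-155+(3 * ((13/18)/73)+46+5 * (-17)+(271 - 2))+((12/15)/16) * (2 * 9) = 83143/1095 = 75.93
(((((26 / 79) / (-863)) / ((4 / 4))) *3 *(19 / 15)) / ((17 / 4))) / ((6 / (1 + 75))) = -0.00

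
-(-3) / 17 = 3 / 17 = 0.18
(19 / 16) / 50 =19 / 800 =0.02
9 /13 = 0.69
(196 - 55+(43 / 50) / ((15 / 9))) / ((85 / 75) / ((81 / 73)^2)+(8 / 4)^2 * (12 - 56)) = -696364857 / 861522350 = -0.81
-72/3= -24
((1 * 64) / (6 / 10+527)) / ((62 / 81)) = 6480 / 40889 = 0.16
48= 48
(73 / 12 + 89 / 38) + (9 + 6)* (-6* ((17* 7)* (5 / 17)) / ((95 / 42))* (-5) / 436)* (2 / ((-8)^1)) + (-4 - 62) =-61.57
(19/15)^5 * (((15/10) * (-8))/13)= -9904396/3290625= -3.01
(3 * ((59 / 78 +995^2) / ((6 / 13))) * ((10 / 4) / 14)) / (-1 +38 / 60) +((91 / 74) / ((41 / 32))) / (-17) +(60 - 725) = -49797524855381 / 15886024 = -3134675.16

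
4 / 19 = 0.21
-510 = -510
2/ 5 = 0.40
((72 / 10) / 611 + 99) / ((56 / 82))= 12401721 / 85540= 144.98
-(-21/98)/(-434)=-3/6076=-0.00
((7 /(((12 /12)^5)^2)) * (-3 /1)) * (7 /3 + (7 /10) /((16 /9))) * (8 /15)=-9163 /300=-30.54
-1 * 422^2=-178084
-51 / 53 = -0.96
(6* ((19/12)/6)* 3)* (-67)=-1273/4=-318.25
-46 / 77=-0.60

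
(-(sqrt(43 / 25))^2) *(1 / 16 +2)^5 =-1682821899 / 26214400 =-64.19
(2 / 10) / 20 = 1 / 100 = 0.01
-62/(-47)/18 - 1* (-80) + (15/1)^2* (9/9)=129046/423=305.07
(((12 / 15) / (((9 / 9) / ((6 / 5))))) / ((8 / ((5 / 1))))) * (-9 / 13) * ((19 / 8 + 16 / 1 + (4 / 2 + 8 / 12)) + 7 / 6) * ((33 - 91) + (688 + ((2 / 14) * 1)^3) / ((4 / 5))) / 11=-672.59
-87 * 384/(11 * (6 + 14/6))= -100224/275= -364.45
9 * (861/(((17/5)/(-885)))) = -34289325/17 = -2017019.12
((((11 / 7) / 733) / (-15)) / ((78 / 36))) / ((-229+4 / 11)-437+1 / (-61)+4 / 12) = 22143 / 223336318660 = 0.00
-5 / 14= -0.36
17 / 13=1.31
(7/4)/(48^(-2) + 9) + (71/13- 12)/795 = 7981615/42863379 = 0.19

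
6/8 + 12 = 51/4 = 12.75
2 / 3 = 0.67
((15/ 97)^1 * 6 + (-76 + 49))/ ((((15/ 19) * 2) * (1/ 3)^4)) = -1297377/ 970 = -1337.50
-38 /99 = -0.38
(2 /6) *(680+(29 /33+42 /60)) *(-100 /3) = -2249210 /297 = -7573.10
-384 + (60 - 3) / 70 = -26823 / 70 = -383.19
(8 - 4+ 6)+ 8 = 18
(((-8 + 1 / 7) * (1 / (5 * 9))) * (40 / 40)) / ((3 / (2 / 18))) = -11 / 1701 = -0.01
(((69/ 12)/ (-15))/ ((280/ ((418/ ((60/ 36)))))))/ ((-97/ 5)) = 4807/ 271600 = 0.02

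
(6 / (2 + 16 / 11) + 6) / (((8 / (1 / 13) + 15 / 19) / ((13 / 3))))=637 / 1991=0.32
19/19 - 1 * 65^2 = -4224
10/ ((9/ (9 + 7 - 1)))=50/ 3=16.67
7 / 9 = 0.78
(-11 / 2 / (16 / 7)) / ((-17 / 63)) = 4851 / 544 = 8.92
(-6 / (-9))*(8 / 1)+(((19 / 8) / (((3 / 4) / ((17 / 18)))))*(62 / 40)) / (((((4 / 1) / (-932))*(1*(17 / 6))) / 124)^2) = 122916594884 / 255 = 482025862.29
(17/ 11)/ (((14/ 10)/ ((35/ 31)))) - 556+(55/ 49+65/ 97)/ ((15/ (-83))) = -915205867/ 1620773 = -564.67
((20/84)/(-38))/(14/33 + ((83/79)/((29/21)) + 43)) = -126005/888578852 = -0.00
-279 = -279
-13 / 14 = -0.93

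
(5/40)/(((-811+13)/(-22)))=11/3192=0.00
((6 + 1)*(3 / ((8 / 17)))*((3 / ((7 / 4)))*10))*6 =4590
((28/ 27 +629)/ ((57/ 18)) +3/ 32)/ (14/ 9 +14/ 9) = 1089217/ 17024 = 63.98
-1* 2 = -2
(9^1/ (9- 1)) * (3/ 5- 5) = -99/ 20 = -4.95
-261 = -261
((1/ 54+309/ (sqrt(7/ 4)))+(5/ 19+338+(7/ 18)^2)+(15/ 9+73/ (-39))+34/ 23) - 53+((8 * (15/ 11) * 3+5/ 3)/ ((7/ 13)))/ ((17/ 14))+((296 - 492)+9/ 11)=49608479057/ 344200428+618 * sqrt(7)/ 7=377.71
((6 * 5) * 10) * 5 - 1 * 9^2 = 1419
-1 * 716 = -716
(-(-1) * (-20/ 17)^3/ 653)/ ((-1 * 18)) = 4000/ 28873701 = 0.00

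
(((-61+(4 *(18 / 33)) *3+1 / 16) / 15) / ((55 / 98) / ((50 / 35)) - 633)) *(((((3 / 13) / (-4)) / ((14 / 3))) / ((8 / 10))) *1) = -28719 / 324218752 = -0.00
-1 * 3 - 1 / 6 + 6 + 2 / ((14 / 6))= 155 / 42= 3.69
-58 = -58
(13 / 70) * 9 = 117 / 70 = 1.67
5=5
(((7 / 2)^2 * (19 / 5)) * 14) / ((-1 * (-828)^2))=-0.00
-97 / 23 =-4.22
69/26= 2.65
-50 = -50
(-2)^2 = 4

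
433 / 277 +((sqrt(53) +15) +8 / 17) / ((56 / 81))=81 * sqrt(53) / 56 +6313147 / 263704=34.47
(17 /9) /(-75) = -17 /675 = -0.03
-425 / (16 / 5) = -132.81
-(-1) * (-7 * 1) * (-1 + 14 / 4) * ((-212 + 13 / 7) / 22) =7355 / 44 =167.16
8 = 8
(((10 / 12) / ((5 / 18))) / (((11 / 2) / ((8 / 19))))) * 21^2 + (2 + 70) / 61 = 1306296 / 12749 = 102.46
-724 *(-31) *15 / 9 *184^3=233024979626.67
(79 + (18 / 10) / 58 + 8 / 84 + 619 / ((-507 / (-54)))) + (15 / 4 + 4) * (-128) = -871683989 / 1029210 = -846.94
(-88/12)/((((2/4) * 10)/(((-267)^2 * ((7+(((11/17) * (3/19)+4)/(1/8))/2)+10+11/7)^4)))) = -4091101426581543538692000/26133781118641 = -156544566131.05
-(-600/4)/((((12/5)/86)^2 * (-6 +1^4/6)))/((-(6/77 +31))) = 2542375/2393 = 1062.42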